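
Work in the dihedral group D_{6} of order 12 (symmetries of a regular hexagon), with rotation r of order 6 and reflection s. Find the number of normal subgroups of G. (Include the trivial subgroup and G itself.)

G has 16 subgroups. Checking conjugation-invariance by order — order 1: 1/1 normal; order 2: 1/7 normal; order 3: 1/1 normal; order 4: 0/3 normal; order 6: 3/3 normal; order 12: 1/1 normal.
Total normal subgroups: 7.

7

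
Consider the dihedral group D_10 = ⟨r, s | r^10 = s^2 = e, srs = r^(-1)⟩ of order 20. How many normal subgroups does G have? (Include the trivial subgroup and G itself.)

7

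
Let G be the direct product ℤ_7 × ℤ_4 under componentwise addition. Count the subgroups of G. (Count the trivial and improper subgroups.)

6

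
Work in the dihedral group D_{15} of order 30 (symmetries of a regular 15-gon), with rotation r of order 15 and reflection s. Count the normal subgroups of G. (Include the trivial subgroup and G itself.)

G has 28 subgroups. Checking conjugation-invariance by order — order 1: 1/1 normal; order 2: 0/15 normal; order 3: 1/1 normal; order 5: 1/1 normal; order 6: 0/5 normal; order 10: 0/3 normal; order 15: 1/1 normal; order 30: 1/1 normal.
Total normal subgroups: 5.

5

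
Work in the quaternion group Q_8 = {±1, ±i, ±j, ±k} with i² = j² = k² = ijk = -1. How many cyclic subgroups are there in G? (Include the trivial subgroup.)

Each element a generates a cyclic subgroup ⟨a⟩; distinct elements may generate the same one (a cyclic group of order d has φ(d) generators).
Cyclic subgroups by order — order 1: 1; order 2: 1; order 4: 3.
Total: 5.

5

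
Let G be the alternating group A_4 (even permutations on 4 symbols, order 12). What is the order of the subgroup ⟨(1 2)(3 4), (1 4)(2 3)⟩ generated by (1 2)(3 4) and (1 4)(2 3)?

4

|⟨(1 2)(3 4)⟩| = 2 and |⟨(1 4)(2 3)⟩| = 2, so |H| is a multiple of lcm(2, 2) = 2 and divides |G| = 12.
Closing under the operation: H = {e, (1 2)(3 4), (1 3)(2 4), (1 4)(2 3)}, so |H| = 4.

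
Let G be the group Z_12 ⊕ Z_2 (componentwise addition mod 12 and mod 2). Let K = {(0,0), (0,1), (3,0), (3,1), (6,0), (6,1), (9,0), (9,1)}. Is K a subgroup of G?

Yes

|K| = 8 divides |G| = 24, consistent with Lagrange.
K contains the identity, every element's inverse is in K, and K is closed under +: it is a subgroup.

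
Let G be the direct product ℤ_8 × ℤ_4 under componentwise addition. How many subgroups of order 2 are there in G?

|G| = 32 and 2 | 32, so subgroups of order 2 are possible by Lagrange.
The subgroups of order 2 are: {(0,0), (0,2)}; {(0,0), (4,0)}; {(0,0), (4,2)}.
So G has 3 subgroups of order 2.

3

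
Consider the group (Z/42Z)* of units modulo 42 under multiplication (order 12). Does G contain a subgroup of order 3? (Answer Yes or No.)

Yes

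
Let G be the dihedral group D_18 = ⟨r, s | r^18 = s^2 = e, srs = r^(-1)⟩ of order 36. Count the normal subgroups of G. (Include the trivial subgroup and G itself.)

9

G has 45 subgroups. Checking conjugation-invariance by order — order 1: 1/1 normal; order 2: 1/19 normal; order 3: 1/1 normal; order 4: 0/9 normal; order 6: 1/7 normal; order 9: 1/1 normal; order 12: 0/3 normal; order 18: 3/3 normal; order 36: 1/1 normal.
Total normal subgroups: 9.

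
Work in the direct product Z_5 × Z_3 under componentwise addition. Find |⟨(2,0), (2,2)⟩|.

|⟨(2,0)⟩| = 5 and |⟨(2,2)⟩| = 15, so |H| is a multiple of lcm(5, 15) = 15 and divides |G| = 15.
Closing {(2,0), (2,2)} under the group operation gives all of G, so |H| = 15.

15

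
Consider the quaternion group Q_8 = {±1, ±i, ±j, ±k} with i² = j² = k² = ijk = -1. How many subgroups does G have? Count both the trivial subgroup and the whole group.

6

|G| = 8, so by Lagrange every subgroup order divides 8. Divisors: 1, 2, 4, 8.
Subgroups by order — order 1: 1; order 2: 1; order 4: 3; order 8: 1.
Total: 1 + 1 + 3 + 1 = 6.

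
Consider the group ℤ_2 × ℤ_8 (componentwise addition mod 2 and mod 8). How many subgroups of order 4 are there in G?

3

|G| = 16 and 4 | 16, so subgroups of order 4 are possible by Lagrange.
The subgroups of order 4 are: {(0,0), (0,2), (0,4), (0,6)}; {(0,0), (0,4), (1,0), (1,4)}; {(0,0), (0,4), (1,2), (1,6)}.
So G has 3 subgroups of order 4.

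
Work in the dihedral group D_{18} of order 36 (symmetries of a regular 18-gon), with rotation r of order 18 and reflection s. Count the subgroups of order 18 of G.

3

|G| = 36 and 18 | 36, so subgroups of order 18 are possible by Lagrange.
The subgroups of order 18 are: {e, r, r^2, r^3, r^4, r^5, r^6, r^7, r^8, r^9, r^10, r^11, r^12, r^13, r^14, r^15, r^16, r^17}; {e, r^2, r^4, r^6, r^8, r^10, r^12, r^14, r^16, s, r^2s, r^4s, r^6s, r^8s, r^10s, r^12s, r^14s, r^16s}; {e, r^2, r^4, r^6, r^8, r^10, r^12, r^14, r^16, rs, r^3s, r^5s, r^7s, r^9s, r^11s, r^13s, r^15s, r^17s}.
So G has 3 subgroups of order 18.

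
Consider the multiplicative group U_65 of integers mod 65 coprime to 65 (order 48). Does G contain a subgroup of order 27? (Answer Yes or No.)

No

27 does not divide |G| = 48, so by Lagrange no subgroup of order 27 exists.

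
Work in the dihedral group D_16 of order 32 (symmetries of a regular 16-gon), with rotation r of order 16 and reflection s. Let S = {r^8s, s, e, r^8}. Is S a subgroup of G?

|S| = 4 divides |G| = 32, consistent with Lagrange.
S contains the identity, every element's inverse is in S, and S is closed under ·: it is a subgroup.

Yes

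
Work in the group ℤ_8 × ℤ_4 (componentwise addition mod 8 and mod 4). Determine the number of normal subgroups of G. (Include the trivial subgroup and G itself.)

22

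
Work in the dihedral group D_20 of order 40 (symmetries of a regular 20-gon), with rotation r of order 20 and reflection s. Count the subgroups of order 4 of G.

|G| = 40 and 4 | 40, so subgroups of order 4 are possible by Lagrange.
The subgroups of order 4 are: {e, r^10, s, r^10s}; {e, r^10, rs, r^11s}; {e, r^10, r^2s, r^12s}; {e, r^10, r^3s, r^13s}; … (11 in all).
So G has 11 subgroups of order 4.

11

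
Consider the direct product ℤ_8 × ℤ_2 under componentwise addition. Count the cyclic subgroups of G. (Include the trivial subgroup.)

Group the elements of G by the cyclic subgroup they generate; each cyclic subgroup of order d accounts for φ(d) elements.
Cyclic subgroups by order — order 1: 1; order 2: 3; order 4: 2; order 8: 2.
Total: 8.

8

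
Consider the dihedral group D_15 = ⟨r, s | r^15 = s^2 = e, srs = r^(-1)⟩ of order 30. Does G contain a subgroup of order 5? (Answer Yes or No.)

Yes

5 | 30. A subgroup of order 5 is {e, r^3, r^6, r^9, r^12}.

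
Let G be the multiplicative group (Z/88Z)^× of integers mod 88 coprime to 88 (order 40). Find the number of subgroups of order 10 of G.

|G| = 40 and 10 | 40, so subgroups of order 10 are possible by Lagrange.
The subgroups of order 10 are: {1, 9, 13, 21, 25, 29, 49, 61, 81, 85}; {1, 9, 15, 23, 25, 31, 47, 49, 71, 81}; {1, 9, 17, 25, 41, 49, 57, 65, 73, 81}; {1, 9, 19, 25, 35, 43, 49, 51, 81, 83}; … (7 in all).
So G has 7 subgroups of order 10.

7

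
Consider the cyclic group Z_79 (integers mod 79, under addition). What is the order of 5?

In Z_79, the order of an element a is n/gcd(a, n).
gcd(5, 79) = 1, so |⟨5⟩| = 79/1 = 79.

79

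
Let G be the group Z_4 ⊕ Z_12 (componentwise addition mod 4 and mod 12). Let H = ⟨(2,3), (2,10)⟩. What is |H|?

24

|⟨(2,3)⟩| = 4 and |⟨(2,10)⟩| = 6, so |H| is a multiple of lcm(4, 6) = 12 and divides |G| = 48.
Closing under the operation: H = {(0,0), (0,1), (0,2), (0,3), (0,4), (0,5), (0,6), (0,7), (0,8), (0,9), (0,10), (0,11), (2,0), (2,1), (2,2), (2,3), (2,4), (2,5), (2,6), (2,7), (2,8), (2,9), (2,10), (2,11)}, so |H| = 24.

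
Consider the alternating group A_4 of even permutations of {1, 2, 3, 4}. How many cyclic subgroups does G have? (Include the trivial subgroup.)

8

Each element a generates a cyclic subgroup ⟨a⟩; distinct elements may generate the same one (a cyclic group of order d has φ(d) generators).
Cyclic subgroups by order — order 1: 1; order 2: 3; order 3: 4.
Total: 8.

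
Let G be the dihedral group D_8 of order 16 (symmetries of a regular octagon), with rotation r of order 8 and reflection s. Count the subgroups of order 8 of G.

3

|G| = 16 and 8 | 16, so subgroups of order 8 are possible by Lagrange.
The subgroups of order 8 are: {e, r, r^2, r^3, r^4, r^5, r^6, r^7}; {e, r^2, r^4, r^6, s, r^2s, r^4s, r^6s}; {e, r^2, r^4, r^6, rs, r^3s, r^5s, r^7s}.
So G has 3 subgroups of order 8.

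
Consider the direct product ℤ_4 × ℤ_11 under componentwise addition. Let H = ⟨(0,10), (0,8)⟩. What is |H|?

11

|⟨(0,10)⟩| = 11 and |⟨(0,8)⟩| = 11, so |H| is a multiple of lcm(11, 11) = 11 and divides |G| = 44.
Closing under the operation: H = {(0,0), (0,1), (0,2), (0,3), (0,4), (0,5), (0,6), (0,7), (0,8), (0,9), (0,10)}, so |H| = 11.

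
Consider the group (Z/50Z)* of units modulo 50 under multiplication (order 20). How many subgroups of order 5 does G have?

|G| = 20 and 5 | 20, so subgroups of order 5 are possible by Lagrange.
The subgroups of order 5 are: {1, 11, 21, 31, 41}.
So G has 1 subgroup of order 5.

1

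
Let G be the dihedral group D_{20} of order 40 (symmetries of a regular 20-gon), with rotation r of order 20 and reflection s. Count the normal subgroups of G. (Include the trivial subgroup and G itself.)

9

G has 48 subgroups. Checking conjugation-invariance by order — order 1: 1/1 normal; order 2: 1/21 normal; order 4: 1/11 normal; order 5: 1/1 normal; order 8: 0/5 normal; order 10: 1/5 normal; order 20: 3/3 normal; order 40: 1/1 normal.
Total normal subgroups: 9.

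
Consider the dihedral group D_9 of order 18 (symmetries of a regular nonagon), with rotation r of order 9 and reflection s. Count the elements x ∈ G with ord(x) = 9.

6

The elements of order 9 are: r, r^2, r^4, r^5, r^7, r^8.
That's 6.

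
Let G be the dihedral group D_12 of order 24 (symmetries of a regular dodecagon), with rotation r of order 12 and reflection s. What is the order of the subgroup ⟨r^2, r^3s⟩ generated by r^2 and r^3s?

|⟨r^2⟩| = 6 and |⟨r^3s⟩| = 2, so |H| is a multiple of lcm(6, 2) = 6 and divides |G| = 24.
Closing under the operation: H = {e, r^2, r^4, r^6, r^8, r^10, rs, r^3s, r^5s, r^7s, r^9s, r^11s}, so |H| = 12.

12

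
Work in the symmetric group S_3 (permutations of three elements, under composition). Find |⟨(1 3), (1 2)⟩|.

|⟨(1 3)⟩| = 2 and |⟨(1 2)⟩| = 2, so |H| is a multiple of lcm(2, 2) = 2 and divides |G| = 6.
Closing {(1 3), (1 2)} under the group operation gives all of G, so |H| = 6.

6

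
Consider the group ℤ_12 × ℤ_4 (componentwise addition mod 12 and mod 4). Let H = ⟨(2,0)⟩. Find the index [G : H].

8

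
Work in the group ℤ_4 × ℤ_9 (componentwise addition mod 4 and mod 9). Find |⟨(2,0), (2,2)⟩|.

18

|⟨(2,0)⟩| = 2 and |⟨(2,2)⟩| = 18, so |H| is a multiple of lcm(2, 18) = 18 and divides |G| = 36.
Closing under the operation: H = {(0,0), (0,1), (0,2), (0,3), (0,4), (0,5), (0,6), (0,7), (0,8), (2,0), (2,1), (2,2), (2,3), (2,4), (2,5), (2,6), (2,7), (2,8)}, so |H| = 18.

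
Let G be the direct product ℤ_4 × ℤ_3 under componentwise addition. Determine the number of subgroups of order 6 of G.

1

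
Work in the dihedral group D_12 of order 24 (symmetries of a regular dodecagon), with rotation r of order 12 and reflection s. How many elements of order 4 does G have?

2

The elements of order 4 are: r^3, r^9.
That's 2.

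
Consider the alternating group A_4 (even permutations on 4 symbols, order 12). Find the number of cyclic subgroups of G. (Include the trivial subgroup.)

A cyclic subgroup of order d is generated by each of its φ(d) elements of order d, so the cyclic subgroups of order d number (#elements of order d)/φ(d).
Cyclic subgroups by order — order 1: 1; order 2: 3; order 3: 4.
Total: 8.

8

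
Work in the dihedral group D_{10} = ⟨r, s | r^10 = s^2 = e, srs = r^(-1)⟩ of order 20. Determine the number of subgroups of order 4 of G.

5

|G| = 20 and 4 | 20, so subgroups of order 4 are possible by Lagrange.
The subgroups of order 4 are: {e, r^5, r^2s, r^7s}; {e, r^5, r^3s, r^8s}; {e, r^5, r^4s, r^9s}; {e, r^5, s, r^5s}; … (5 in all).
So G has 5 subgroups of order 4.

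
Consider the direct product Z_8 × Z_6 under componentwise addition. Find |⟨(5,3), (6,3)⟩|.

|⟨(5,3)⟩| = 8 and |⟨(6,3)⟩| = 4, so |H| is a multiple of lcm(8, 4) = 8 and divides |G| = 48.
Closing under the operation: H = {(0,0), (0,3), (1,0), (1,3), (2,0), (2,3), (3,0), (3,3), (4,0), (4,3), (5,0), (5,3), (6,0), (6,3), (7,0), (7,3)}, so |H| = 16.

16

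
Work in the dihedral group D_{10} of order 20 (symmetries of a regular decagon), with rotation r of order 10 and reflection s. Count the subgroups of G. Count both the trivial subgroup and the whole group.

22

|G| = 20, so by Lagrange every subgroup order divides 20. Divisors: 1, 2, 4, 5, 10, 20.
Subgroups by order — order 1: 1; order 2: 11; order 4: 5; order 5: 1; order 10: 3; order 20: 1.
Total: 1 + 11 + 5 + 1 + 3 + 1 = 22.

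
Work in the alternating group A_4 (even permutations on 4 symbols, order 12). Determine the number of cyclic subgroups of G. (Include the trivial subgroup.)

8

Each element a generates a cyclic subgroup ⟨a⟩; distinct elements may generate the same one (a cyclic group of order d has φ(d) generators).
Cyclic subgroups by order — order 1: 1; order 2: 3; order 3: 4.
Total: 8.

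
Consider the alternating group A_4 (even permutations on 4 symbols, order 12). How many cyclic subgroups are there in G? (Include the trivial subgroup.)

8

Each element a generates a cyclic subgroup ⟨a⟩; distinct elements may generate the same one (a cyclic group of order d has φ(d) generators).
Cyclic subgroups by order — order 1: 1; order 2: 3; order 3: 4.
Total: 8.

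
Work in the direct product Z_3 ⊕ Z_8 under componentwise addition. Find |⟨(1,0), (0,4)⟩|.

|⟨(1,0)⟩| = 3 and |⟨(0,4)⟩| = 2, so |H| is a multiple of lcm(3, 2) = 6 and divides |G| = 24.
Closing under the operation: H = {(0,0), (0,4), (1,0), (1,4), (2,0), (2,4)}, so |H| = 6.

6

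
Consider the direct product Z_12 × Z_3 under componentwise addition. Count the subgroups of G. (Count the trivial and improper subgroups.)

18

|G| = 36, so by Lagrange every subgroup order divides 36. Divisors: 1, 2, 3, 4, 6, 9, 12, 18, 36.
Subgroups by order — order 1: 1; order 2: 1; order 3: 4; order 4: 1; order 6: 4; order 9: 1; order 12: 4; order 18: 1; order 36: 1.
Total: 1 + 1 + 4 + 1 + 4 + 1 + 4 + 1 + 1 = 18.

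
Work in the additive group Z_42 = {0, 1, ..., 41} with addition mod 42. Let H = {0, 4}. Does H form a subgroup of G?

No

4 ∈ H but its inverse 38 ∉ H, so H is not a subgroup.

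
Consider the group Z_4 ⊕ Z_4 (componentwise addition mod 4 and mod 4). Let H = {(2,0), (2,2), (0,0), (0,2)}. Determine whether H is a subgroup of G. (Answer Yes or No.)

|H| = 4 divides |G| = 16, consistent with Lagrange.
H contains the identity, every element's inverse is in H, and H is closed under +: it is a subgroup.

Yes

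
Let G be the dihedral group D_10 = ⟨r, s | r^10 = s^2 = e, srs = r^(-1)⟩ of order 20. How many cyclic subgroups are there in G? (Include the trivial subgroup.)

14

Each element a generates a cyclic subgroup ⟨a⟩; distinct elements may generate the same one (a cyclic group of order d has φ(d) generators).
Cyclic subgroups by order — order 1: 1; order 2: 11; order 5: 1; order 10: 1.
Total: 14.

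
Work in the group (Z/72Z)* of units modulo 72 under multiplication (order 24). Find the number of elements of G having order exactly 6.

Enumerating element orders in G gives 14 elements of order 6.

14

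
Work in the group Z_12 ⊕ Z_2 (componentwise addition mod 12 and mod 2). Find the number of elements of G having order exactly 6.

An element (a,b) has order lcm(ord(a), ord(b)); count pairs with lcm equal to 6.
Enumerating gives 6 such elements.

6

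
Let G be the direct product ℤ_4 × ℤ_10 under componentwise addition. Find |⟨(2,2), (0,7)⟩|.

20

|⟨(2,2)⟩| = 10 and |⟨(0,7)⟩| = 10, so |H| is a multiple of lcm(10, 10) = 10 and divides |G| = 40.
Closing under the operation: H = {(0,0), (0,1), (0,2), (0,3), (0,4), (0,5), (0,6), (0,7), (0,8), (0,9), (2,0), (2,1), (2,2), (2,3), (2,4), (2,5), (2,6), (2,7), (2,8), (2,9)}, so |H| = 20.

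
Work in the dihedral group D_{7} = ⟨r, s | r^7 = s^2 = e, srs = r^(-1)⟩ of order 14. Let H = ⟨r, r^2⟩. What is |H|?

7

|⟨r⟩| = 7 and |⟨r^2⟩| = 7, so |H| is a multiple of lcm(7, 7) = 7 and divides |G| = 14.
Closing under the operation: H = {e, r, r^2, r^3, r^4, r^5, r^6}, so |H| = 7.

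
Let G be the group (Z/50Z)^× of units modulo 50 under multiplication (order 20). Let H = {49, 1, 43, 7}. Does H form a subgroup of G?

|H| = 4 divides |G| = 20, consistent with Lagrange.
H contains the identity, every element's inverse is in H, and H is closed under ·: it is a subgroup.
In fact H = ⟨43⟩.

Yes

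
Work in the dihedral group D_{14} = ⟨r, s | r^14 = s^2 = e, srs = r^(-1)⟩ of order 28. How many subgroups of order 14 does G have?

3

|G| = 28 and 14 | 28, so subgroups of order 14 are possible by Lagrange.
The subgroups of order 14 are: {e, r, r^2, r^3, r^4, r^5, r^6, r^7, r^8, r^9, r^10, r^11, r^12, r^13}; {e, r^2, r^4, r^6, r^8, r^10, r^12, s, r^2s, r^4s, r^6s, r^8s, r^10s, r^12s}; {e, r^2, r^4, r^6, r^8, r^10, r^12, rs, r^3s, r^5s, r^7s, r^9s, r^11s, r^13s}.
So G has 3 subgroups of order 14.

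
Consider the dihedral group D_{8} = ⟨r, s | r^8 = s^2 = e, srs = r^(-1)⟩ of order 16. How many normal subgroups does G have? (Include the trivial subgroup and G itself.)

G has 19 subgroups. Checking conjugation-invariance by order — order 1: 1/1 normal; order 2: 1/9 normal; order 4: 1/5 normal; order 8: 3/3 normal; order 16: 1/1 normal.
Total normal subgroups: 7.

7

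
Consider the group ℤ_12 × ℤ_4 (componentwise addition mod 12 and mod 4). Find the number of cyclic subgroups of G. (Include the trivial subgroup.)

Group the elements of G by the cyclic subgroup they generate; each cyclic subgroup of order d accounts for φ(d) elements.
Cyclic subgroups by order — order 1: 1; order 2: 3; order 3: 1; order 4: 6; order 6: 3; order 12: 6.
Total: 20.

20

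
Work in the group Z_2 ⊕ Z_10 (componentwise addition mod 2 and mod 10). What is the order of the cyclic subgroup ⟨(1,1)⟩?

The order of (1,1) in Z_2 × Z_10 is lcm(ord(1) in Z_2, ord(1) in Z_10).
ord(1) = 2 and ord(1) = 10, so |⟨(1,1)⟩| = lcm(2, 10) = 10.

10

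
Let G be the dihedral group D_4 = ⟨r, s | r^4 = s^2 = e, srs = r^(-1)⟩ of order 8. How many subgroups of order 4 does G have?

3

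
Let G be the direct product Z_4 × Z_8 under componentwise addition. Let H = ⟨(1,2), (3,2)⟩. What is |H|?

|⟨(1,2)⟩| = 4 and |⟨(3,2)⟩| = 4, so |H| is a multiple of lcm(4, 4) = 4 and divides |G| = 32.
Closing under the operation: H = {(0,0), (0,4), (1,2), (1,6), (2,0), (2,4), (3,2), (3,6)}, so |H| = 8.

8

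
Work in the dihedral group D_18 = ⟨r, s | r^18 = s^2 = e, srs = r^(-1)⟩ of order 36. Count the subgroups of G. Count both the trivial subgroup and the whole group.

|G| = 36, so by Lagrange every subgroup order divides 36. Divisors: 1, 2, 3, 4, 6, 9, 12, 18, 36.
Subgroups by order — order 1: 1; order 2: 19; order 3: 1; order 4: 9; order 6: 7; order 9: 1; order 12: 3; order 18: 3; order 36: 1.
Total: 1 + 19 + 1 + 9 + 7 + 1 + 3 + 3 + 1 = 45.

45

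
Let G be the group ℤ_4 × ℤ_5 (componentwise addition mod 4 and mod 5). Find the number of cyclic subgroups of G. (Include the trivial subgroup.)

6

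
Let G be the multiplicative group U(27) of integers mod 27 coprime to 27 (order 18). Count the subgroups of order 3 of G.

|G| = 18 and 3 | 18, so subgroups of order 3 are possible by Lagrange.
The subgroups of order 3 are: {1, 10, 19}.
So G has 1 subgroup of order 3.

1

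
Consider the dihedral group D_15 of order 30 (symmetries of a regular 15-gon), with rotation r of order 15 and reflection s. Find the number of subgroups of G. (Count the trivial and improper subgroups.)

|G| = 30, so by Lagrange every subgroup order divides 30. Divisors: 1, 2, 3, 5, 6, 10, 15, 30.
Subgroups by order — order 1: 1; order 2: 15; order 3: 1; order 5: 1; order 6: 5; order 10: 3; order 15: 1; order 30: 1.
Total: 1 + 15 + 1 + 1 + 5 + 3 + 1 + 1 = 28.

28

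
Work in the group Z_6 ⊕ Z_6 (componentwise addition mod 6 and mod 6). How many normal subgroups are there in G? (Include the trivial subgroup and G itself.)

G is abelian, so every subgroup is normal.
G has 30 subgroups in total, hence 30 normal subgroups.

30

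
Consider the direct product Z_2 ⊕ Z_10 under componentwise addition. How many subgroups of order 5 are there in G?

1

|G| = 20 and 5 | 20, so subgroups of order 5 are possible by Lagrange.
The subgroups of order 5 are: {(0,0), (0,2), (0,4), (0,6), (0,8)}.
So G has 1 subgroup of order 5.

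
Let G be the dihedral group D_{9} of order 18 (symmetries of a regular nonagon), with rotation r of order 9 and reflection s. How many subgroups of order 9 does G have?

|G| = 18 and 9 | 18, so subgroups of order 9 are possible by Lagrange.
The subgroups of order 9 are: {e, r, r^2, r^3, r^4, r^5, r^6, r^7, r^8}.
So G has 1 subgroup of order 9.

1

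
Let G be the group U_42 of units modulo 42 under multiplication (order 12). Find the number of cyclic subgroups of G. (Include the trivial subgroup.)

Each element a generates a cyclic subgroup ⟨a⟩; distinct elements may generate the same one (a cyclic group of order d has φ(d) generators).
Cyclic subgroups by order — order 1: 1; order 2: 3; order 3: 1; order 6: 3.
Total: 8.

8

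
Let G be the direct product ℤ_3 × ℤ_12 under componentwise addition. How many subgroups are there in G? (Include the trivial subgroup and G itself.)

|G| = 36, so by Lagrange every subgroup order divides 36. Divisors: 1, 2, 3, 4, 6, 9, 12, 18, 36.
Subgroups by order — order 1: 1; order 2: 1; order 3: 4; order 4: 1; order 6: 4; order 9: 1; order 12: 4; order 18: 1; order 36: 1.
Total: 1 + 1 + 4 + 1 + 4 + 1 + 4 + 1 + 1 = 18.

18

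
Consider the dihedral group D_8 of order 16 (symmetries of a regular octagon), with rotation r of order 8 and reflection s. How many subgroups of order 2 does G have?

9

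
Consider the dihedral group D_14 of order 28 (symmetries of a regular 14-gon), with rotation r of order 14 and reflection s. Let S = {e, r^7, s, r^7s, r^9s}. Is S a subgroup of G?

|S| = 5 does not divide |G| = 28, so by Lagrange S is not a subgroup.

No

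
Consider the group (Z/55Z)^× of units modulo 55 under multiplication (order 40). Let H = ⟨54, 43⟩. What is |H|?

8

|⟨54⟩| = 2 and |⟨43⟩| = 4, so |H| is a multiple of lcm(2, 4) = 4 and divides |G| = 40.
Closing under the operation: H = {1, 12, 21, 23, 32, 34, 43, 54}, so |H| = 8.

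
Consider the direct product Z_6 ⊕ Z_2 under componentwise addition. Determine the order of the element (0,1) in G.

2

The order of (0,1) in Z_6 × Z_2 is lcm(ord(0) in Z_6, ord(1) in Z_2).
ord(0) = 1 and ord(1) = 2, so |⟨(0,1)⟩| = lcm(1, 2) = 2.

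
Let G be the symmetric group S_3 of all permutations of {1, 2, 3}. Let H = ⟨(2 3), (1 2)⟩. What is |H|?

6

|⟨(2 3)⟩| = 2 and |⟨(1 2)⟩| = 2, so |H| is a multiple of lcm(2, 2) = 2 and divides |G| = 6.
Closing {(2 3), (1 2)} under the group operation gives all of G, so |H| = 6.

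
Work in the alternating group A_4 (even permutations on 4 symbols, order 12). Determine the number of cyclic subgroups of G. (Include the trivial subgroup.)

8

A cyclic subgroup of order d is generated by each of its φ(d) elements of order d, so the cyclic subgroups of order d number (#elements of order d)/φ(d).
Cyclic subgroups by order — order 1: 1; order 2: 3; order 3: 4.
Total: 8.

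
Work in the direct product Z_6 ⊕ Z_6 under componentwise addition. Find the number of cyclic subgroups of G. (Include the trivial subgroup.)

20

Group the elements of G by the cyclic subgroup they generate; each cyclic subgroup of order d accounts for φ(d) elements.
Cyclic subgroups by order — order 1: 1; order 2: 3; order 3: 4; order 6: 12.
Total: 20.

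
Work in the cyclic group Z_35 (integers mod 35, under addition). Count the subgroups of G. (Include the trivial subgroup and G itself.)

4

A cyclic group of order 35 has exactly one subgroup for each divisor of 35.
Divisors of 35: 1, 5, 7, 35.
So Z_35 has 4 subgroups.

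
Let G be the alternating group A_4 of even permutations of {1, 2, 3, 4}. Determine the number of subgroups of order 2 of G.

|G| = 12 and 2 | 12, so subgroups of order 2 are possible by Lagrange.
The subgroups of order 2 are: {e, (1 2)(3 4)}; {e, (1 3)(2 4)}; {e, (1 4)(2 3)}.
So G has 3 subgroups of order 2.

3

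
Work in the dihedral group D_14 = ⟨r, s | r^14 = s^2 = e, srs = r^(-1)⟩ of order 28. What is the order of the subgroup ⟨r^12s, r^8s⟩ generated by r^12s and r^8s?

|⟨r^12s⟩| = 2 and |⟨r^8s⟩| = 2, so |H| is a multiple of lcm(2, 2) = 2 and divides |G| = 28.
Closing under the operation: H = {e, r^2, r^4, r^6, r^8, r^10, r^12, s, r^2s, r^4s, r^6s, r^8s, r^10s, r^12s}, so |H| = 14.

14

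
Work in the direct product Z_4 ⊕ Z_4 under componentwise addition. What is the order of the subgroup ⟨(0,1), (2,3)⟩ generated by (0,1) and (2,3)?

8

|⟨(0,1)⟩| = 4 and |⟨(2,3)⟩| = 4, so |H| is a multiple of lcm(4, 4) = 4 and divides |G| = 16.
Closing under the operation: H = {(0,0), (0,1), (0,2), (0,3), (2,0), (2,1), (2,2), (2,3)}, so |H| = 8.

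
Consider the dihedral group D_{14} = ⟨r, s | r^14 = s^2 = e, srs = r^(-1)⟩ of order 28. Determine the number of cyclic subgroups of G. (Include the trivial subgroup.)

18

Group the elements of G by the cyclic subgroup they generate; each cyclic subgroup of order d accounts for φ(d) elements.
Cyclic subgroups by order — order 1: 1; order 2: 15; order 7: 1; order 14: 1.
Total: 18.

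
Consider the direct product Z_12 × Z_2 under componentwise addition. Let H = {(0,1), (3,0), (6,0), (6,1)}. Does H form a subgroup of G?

No

The identity (0,0) ∉ H, so H is not a subgroup.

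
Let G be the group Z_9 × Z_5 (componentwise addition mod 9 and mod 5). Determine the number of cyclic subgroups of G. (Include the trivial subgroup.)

6

Each element a generates a cyclic subgroup ⟨a⟩; distinct elements may generate the same one (a cyclic group of order d has φ(d) generators).
Cyclic subgroups by order — order 1: 1; order 3: 1; order 5: 1; order 9: 1; order 15: 1; order 45: 1.
Total: 6.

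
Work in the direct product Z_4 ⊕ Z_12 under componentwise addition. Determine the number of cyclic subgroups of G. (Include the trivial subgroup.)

Group the elements of G by the cyclic subgroup they generate; each cyclic subgroup of order d accounts for φ(d) elements.
Cyclic subgroups by order — order 1: 1; order 2: 3; order 3: 1; order 4: 6; order 6: 3; order 12: 6.
Total: 20.

20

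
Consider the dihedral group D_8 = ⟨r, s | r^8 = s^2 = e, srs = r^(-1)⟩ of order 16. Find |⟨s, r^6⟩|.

8

|⟨s⟩| = 2 and |⟨r^6⟩| = 4, so |H| is a multiple of lcm(2, 4) = 4 and divides |G| = 16.
Closing under the operation: H = {e, r^2, r^4, r^6, s, r^2s, r^4s, r^6s}, so |H| = 8.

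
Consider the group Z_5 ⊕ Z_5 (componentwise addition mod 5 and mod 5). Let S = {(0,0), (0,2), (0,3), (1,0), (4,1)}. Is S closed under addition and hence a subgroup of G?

(1,0) ∈ S but its inverse (4,0) ∉ S, so S is not a subgroup.

No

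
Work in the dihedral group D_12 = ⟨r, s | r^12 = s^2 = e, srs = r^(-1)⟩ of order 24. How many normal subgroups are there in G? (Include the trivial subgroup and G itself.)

9

G has 34 subgroups. Checking conjugation-invariance by order — order 1: 1/1 normal; order 2: 1/13 normal; order 3: 1/1 normal; order 4: 1/7 normal; order 6: 1/5 normal; order 8: 0/3 normal; order 12: 3/3 normal; order 24: 1/1 normal.
Total normal subgroups: 9.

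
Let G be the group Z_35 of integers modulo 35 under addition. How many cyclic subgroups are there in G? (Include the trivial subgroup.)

Group the elements of G by the cyclic subgroup they generate; each cyclic subgroup of order d accounts for φ(d) elements.
Cyclic subgroups by order — order 1: 1; order 5: 1; order 7: 1; order 35: 1.
Total: 4.

4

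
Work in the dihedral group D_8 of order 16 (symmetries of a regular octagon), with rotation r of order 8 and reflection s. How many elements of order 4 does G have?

2

The elements of order 4 are: r^2, r^6.
That's 2.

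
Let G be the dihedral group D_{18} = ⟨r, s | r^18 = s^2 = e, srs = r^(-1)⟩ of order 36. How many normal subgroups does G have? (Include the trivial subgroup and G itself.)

G has 45 subgroups. Checking conjugation-invariance by order — order 1: 1/1 normal; order 2: 1/19 normal; order 3: 1/1 normal; order 4: 0/9 normal; order 6: 1/7 normal; order 9: 1/1 normal; order 12: 0/3 normal; order 18: 3/3 normal; order 36: 1/1 normal.
Total normal subgroups: 9.

9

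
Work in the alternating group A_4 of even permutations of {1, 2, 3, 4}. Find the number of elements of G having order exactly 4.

No element of G has order 4 (even though 4 | 12).

0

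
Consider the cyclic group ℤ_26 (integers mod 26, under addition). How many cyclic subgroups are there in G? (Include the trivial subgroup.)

4

Group the elements of G by the cyclic subgroup they generate; each cyclic subgroup of order d accounts for φ(d) elements.
Cyclic subgroups by order — order 1: 1; order 2: 1; order 13: 1; order 26: 1.
Total: 4.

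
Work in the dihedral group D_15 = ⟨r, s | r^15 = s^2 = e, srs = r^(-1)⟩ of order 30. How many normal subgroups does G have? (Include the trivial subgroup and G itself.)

5

G has 28 subgroups. Checking conjugation-invariance by order — order 1: 1/1 normal; order 2: 0/15 normal; order 3: 1/1 normal; order 5: 1/1 normal; order 6: 0/5 normal; order 10: 0/3 normal; order 15: 1/1 normal; order 30: 1/1 normal.
Total normal subgroups: 5.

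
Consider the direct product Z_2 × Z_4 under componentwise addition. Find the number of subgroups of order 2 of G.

|G| = 8 and 2 | 8, so subgroups of order 2 are possible by Lagrange.
The subgroups of order 2 are: {(0,0), (0,2)}; {(0,0), (1,0)}; {(0,0), (1,2)}.
So G has 3 subgroups of order 2.

3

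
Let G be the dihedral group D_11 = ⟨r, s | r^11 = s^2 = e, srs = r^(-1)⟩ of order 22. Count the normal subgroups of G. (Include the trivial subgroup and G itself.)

G has 14 subgroups. Checking conjugation-invariance by order — order 1: 1/1 normal; order 2: 0/11 normal; order 11: 1/1 normal; order 22: 1/1 normal.
Total normal subgroups: 3.

3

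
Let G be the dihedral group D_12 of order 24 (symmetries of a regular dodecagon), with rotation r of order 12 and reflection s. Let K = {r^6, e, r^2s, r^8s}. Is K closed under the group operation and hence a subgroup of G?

Yes

|K| = 4 divides |G| = 24, consistent with Lagrange.
K contains the identity, every element's inverse is in K, and K is closed under ·: it is a subgroup.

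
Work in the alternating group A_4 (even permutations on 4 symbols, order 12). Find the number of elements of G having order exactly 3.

The elements of order 3 are: (2 3 4), (2 4 3), (1 2 3), (1 2 4), (1 3 2), (1 3 4), (1 4 2), (1 4 3).
That's 8.

8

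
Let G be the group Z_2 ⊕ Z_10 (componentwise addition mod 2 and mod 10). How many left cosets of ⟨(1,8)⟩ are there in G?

|⟨(1,8)⟩| = 10 and |G| = 20.
By Lagrange, [G : H] = |G|/|H| = 20/10 = 2.

2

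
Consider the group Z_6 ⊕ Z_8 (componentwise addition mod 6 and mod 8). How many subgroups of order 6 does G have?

|G| = 48 and 6 | 48, so subgroups of order 6 are possible by Lagrange.
The subgroups of order 6 are: {(0,0), (0,4), (2,0), (2,4), (4,0), (4,4)}; {(0,0), (1,0), (2,0), (3,0), (4,0), (5,0)}; {(0,0), (1,4), (2,0), (3,4), (4,0), (5,4)}.
So G has 3 subgroups of order 6.

3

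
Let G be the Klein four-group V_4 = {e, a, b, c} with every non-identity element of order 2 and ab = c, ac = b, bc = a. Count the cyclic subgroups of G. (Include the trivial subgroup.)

4

A cyclic subgroup of order d is generated by each of its φ(d) elements of order d, so the cyclic subgroups of order d number (#elements of order d)/φ(d).
Cyclic subgroups by order — order 1: 1; order 2: 3.
Total: 4.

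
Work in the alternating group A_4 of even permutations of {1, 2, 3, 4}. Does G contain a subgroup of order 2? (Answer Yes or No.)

2 | 12. A subgroup of order 2 is {e, (1 2)(3 4)}.

Yes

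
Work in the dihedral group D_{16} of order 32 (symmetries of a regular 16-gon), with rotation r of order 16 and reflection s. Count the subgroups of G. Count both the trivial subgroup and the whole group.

36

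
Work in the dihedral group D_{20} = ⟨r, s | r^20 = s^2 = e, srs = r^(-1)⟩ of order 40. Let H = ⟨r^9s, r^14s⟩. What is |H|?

8

|⟨r^9s⟩| = 2 and |⟨r^14s⟩| = 2, so |H| is a multiple of lcm(2, 2) = 2 and divides |G| = 40.
Closing under the operation: H = {e, r^5, r^10, r^15, r^4s, r^9s, r^14s, r^19s}, so |H| = 8.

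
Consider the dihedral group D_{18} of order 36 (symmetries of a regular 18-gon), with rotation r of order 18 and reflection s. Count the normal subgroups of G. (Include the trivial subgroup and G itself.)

9

G has 45 subgroups. Checking conjugation-invariance by order — order 1: 1/1 normal; order 2: 1/19 normal; order 3: 1/1 normal; order 4: 0/9 normal; order 6: 1/7 normal; order 9: 1/1 normal; order 12: 0/3 normal; order 18: 3/3 normal; order 36: 1/1 normal.
Total normal subgroups: 9.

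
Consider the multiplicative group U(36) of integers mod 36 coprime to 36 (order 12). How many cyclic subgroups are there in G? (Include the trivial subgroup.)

A cyclic subgroup of order d is generated by each of its φ(d) elements of order d, so the cyclic subgroups of order d number (#elements of order d)/φ(d).
Cyclic subgroups by order — order 1: 1; order 2: 3; order 3: 1; order 6: 3.
Total: 8.

8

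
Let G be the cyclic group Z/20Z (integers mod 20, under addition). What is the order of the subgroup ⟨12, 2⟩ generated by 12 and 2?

10

|⟨12⟩| = 5 and |⟨2⟩| = 10, so |H| is a multiple of lcm(5, 10) = 10 and divides |G| = 20.
Closing under the operation: H = {0, 2, 4, 6, 8, 10, 12, 14, 16, 18}, so |H| = 10.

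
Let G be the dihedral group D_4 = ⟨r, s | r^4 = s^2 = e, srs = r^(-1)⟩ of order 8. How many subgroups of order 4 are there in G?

3

|G| = 8 and 4 | 8, so subgroups of order 4 are possible by Lagrange.
The subgroups of order 4 are: {e, r, r^2, r^3}; {e, r^2, s, r^2s}; {e, r^2, rs, r^3s}.
So G has 3 subgroups of order 4.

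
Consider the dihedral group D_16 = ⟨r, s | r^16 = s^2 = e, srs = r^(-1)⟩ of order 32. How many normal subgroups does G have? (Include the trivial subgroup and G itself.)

8

G has 36 subgroups. Checking conjugation-invariance by order — order 1: 1/1 normal; order 2: 1/17 normal; order 4: 1/9 normal; order 8: 1/5 normal; order 16: 3/3 normal; order 32: 1/1 normal.
Total normal subgroups: 8.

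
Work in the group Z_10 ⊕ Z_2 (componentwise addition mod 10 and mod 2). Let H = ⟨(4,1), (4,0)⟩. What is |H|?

|⟨(4,1)⟩| = 10 and |⟨(4,0)⟩| = 5, so |H| is a multiple of lcm(10, 5) = 10 and divides |G| = 20.
Closing under the operation: H = {(0,0), (0,1), (2,0), (2,1), (4,0), (4,1), (6,0), (6,1), (8,0), (8,1)}, so |H| = 10.

10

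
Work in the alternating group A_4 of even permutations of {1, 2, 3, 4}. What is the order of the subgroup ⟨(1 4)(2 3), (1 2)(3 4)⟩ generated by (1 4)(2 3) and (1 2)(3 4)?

4

|⟨(1 4)(2 3)⟩| = 2 and |⟨(1 2)(3 4)⟩| = 2, so |H| is a multiple of lcm(2, 2) = 2 and divides |G| = 12.
Closing under the operation: H = {e, (1 2)(3 4), (1 3)(2 4), (1 4)(2 3)}, so |H| = 4.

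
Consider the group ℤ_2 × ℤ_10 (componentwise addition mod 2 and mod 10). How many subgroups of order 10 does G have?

3

|G| = 20 and 10 | 20, so subgroups of order 10 are possible by Lagrange.
The subgroups of order 10 are: {(0,0), (0,1), (0,2), (0,3), (0,4), (0,5), (0,6), (0,7), (0,8), (0,9)}; {(0,0), (0,2), (0,4), (0,6), (0,8), (1,0), (1,2), (1,4), (1,6), (1,8)}; {(0,0), (0,2), (0,4), (0,6), (0,8), (1,1), (1,3), (1,5), (1,7), (1,9)}.
So G has 3 subgroups of order 10.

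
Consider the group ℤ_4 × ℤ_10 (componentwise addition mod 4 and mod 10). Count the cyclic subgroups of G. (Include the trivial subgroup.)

12

Each element a generates a cyclic subgroup ⟨a⟩; distinct elements may generate the same one (a cyclic group of order d has φ(d) generators).
Cyclic subgroups by order — order 1: 1; order 2: 3; order 4: 2; order 5: 1; order 10: 3; order 20: 2.
Total: 12.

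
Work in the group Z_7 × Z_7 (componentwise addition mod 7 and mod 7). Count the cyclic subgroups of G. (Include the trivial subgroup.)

A cyclic subgroup of order d is generated by each of its φ(d) elements of order d, so the cyclic subgroups of order d number (#elements of order d)/φ(d).
Cyclic subgroups by order — order 1: 1; order 7: 8.
Total: 9.

9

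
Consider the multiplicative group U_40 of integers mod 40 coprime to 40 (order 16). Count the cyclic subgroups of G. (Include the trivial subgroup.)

12

Group the elements of G by the cyclic subgroup they generate; each cyclic subgroup of order d accounts for φ(d) elements.
Cyclic subgroups by order — order 1: 1; order 2: 7; order 4: 4.
Total: 12.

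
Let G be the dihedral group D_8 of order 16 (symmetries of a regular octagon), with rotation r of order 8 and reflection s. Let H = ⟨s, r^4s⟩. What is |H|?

|⟨s⟩| = 2 and |⟨r^4s⟩| = 2, so |H| is a multiple of lcm(2, 2) = 2 and divides |G| = 16.
Closing under the operation: H = {e, r^4, s, r^4s}, so |H| = 4.

4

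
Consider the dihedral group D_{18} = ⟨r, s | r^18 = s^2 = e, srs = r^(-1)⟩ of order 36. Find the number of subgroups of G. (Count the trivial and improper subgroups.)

|G| = 36, so by Lagrange every subgroup order divides 36. Divisors: 1, 2, 3, 4, 6, 9, 12, 18, 36.
Subgroups by order — order 1: 1; order 2: 19; order 3: 1; order 4: 9; order 6: 7; order 9: 1; order 12: 3; order 18: 3; order 36: 1.
Total: 1 + 19 + 1 + 9 + 7 + 1 + 3 + 3 + 1 = 45.

45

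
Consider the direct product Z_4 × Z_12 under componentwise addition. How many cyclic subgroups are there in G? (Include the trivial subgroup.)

20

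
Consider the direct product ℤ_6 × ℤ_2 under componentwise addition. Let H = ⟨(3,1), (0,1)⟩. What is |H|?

|⟨(3,1)⟩| = 2 and |⟨(0,1)⟩| = 2, so |H| is a multiple of lcm(2, 2) = 2 and divides |G| = 12.
Closing under the operation: H = {(0,0), (0,1), (3,0), (3,1)}, so |H| = 4.

4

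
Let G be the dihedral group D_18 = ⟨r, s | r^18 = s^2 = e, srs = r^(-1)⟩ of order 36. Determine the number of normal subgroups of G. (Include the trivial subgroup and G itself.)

G has 45 subgroups. Checking conjugation-invariance by order — order 1: 1/1 normal; order 2: 1/19 normal; order 3: 1/1 normal; order 4: 0/9 normal; order 6: 1/7 normal; order 9: 1/1 normal; order 12: 0/3 normal; order 18: 3/3 normal; order 36: 1/1 normal.
Total normal subgroups: 9.

9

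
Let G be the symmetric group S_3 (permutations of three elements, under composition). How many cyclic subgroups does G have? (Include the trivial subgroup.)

Each element a generates a cyclic subgroup ⟨a⟩; distinct elements may generate the same one (a cyclic group of order d has φ(d) generators).
Cyclic subgroups by order — order 1: 1; order 2: 3; order 3: 1.
Total: 5.

5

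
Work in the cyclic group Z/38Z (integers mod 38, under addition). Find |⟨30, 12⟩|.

|⟨30⟩| = 19 and |⟨12⟩| = 19, so |H| is a multiple of lcm(19, 19) = 19 and divides |G| = 38.
Closing under the operation: H = {0, 2, 4, 6, 8, 10, 12, 14, 16, 18, 20, 22, 24, 26, 28, 30, 32, 34, 36}, so |H| = 19.

19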